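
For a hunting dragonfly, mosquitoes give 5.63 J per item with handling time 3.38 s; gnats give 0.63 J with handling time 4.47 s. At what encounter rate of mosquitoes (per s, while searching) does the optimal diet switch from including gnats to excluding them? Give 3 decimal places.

0.027 per s

Drop gnats once their profitability E₂/h₂ falls below the rate achievable on mosquitoes alone: E₂/h₂ = λE₁/(1 + λh₁).
Solve for λ: λE₁h₂ = E₂(1 + λh₁) → λ(E₁h₂ − E₂h₁) = E₂ → λ = E₂/(E₁h₂ − E₂h₁).
λ = 0.63/(5.63×4.47 − 0.63×3.38) = 0.63/23.04 = 0.02735 per s.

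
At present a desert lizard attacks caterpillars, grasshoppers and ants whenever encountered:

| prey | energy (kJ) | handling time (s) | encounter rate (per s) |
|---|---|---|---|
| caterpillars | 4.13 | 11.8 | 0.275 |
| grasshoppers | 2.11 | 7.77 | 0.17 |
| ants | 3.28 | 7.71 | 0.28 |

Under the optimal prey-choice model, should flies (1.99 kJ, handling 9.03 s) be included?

Intake rate on the current diet: R = (0.275×4.13 + 0.17×2.11 + 0.28×3.28) / (1 + 0.275×11.8 + 0.17×7.77 + 0.28×7.71) = 2.413/7.725 = 0.3124 kJ/s.
Profitability of flies: 1.99/9.03 = 0.2204 kJ/s.
Since 0.2204 < R, time spent handling flies is better spent searching.

No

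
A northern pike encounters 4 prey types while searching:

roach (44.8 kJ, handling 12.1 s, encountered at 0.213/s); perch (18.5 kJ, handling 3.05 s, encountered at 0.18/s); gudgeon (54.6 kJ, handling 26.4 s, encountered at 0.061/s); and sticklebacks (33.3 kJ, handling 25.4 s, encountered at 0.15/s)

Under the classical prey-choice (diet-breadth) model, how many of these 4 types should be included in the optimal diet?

Rank by E/h (kJ/s): perch 6.07, roach 3.7, gudgeon 2.07, sticklebacks 1.31. Include each in turn until the next type's E/h falls below the running intake rate.
Rate on top 1: 2.15. roach: 3.7 > 2.15 → include.
Rate on top 2: 3.12. gudgeon: 2.07 < 3.12 → exclude; stop.
Optimal diet: perch, roach — 2 of 4 types.

2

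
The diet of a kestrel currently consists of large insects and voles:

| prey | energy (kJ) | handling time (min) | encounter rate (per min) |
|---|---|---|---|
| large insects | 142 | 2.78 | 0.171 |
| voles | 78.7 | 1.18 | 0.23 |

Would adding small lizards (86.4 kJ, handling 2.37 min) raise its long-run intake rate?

Yes

On large insects and voles alone, R = ΣλE/(1+Σλh) = 42.38/1.747 = 24.26 kJ/min.
small lizards: E/h = 86.4/2.37 = 36.46 kJ/min.
36.46 > 24.26, so adding small lizards raises the average — include it.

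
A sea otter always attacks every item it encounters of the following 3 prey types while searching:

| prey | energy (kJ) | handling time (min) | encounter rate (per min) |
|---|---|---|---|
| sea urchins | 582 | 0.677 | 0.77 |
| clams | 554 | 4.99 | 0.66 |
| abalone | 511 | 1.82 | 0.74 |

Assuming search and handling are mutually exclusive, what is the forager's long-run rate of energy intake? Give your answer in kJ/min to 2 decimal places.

193.45 kJ/min

Energy encountered per unit search time: 0.77×582 + 0.66×554 + 0.74×511 = 1192 kJ/min.
Handling time per unit search time: 0.77×0.677 + 0.66×4.99 + 0.74×1.82 = 5.161.
Rate = 1192/(1 + 5.161) = 193.4 kJ/min.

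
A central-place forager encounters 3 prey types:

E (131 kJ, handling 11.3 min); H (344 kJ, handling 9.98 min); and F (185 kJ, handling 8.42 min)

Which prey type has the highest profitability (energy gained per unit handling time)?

H

Profitability E/h (kJ/min): E = 131/11.3 = 11.6, H = 344/9.98 = 34.5, F = 185/8.42 = 22.
Ranked: H > F > E.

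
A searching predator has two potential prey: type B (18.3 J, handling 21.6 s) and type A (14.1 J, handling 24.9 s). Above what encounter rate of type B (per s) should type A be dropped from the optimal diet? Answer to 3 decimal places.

At the threshold, the rate on type B alone equals the profitability of type A: λ·18.3/(1 + λ·21.6) = 14.1/24.9 = 0.5663.
Rearranging, λ(18.3 − 0.5663×21.6) = 0.5663, so λ = 0.5663/6.069 = 0.09331 per s.

0.093 per s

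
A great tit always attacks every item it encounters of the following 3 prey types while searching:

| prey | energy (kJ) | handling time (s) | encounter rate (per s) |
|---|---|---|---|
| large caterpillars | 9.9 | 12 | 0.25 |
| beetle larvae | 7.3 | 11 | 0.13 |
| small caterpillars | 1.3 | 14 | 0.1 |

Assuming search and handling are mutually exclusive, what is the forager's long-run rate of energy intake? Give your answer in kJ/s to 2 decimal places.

R = (0.25×9.9 + 0.13×7.3 + 0.1×1.3) / (1 + 0.25×12 + 0.13×11 + 0.1×14) = 3.554/6.83 = 0.5204 kJ/s.

0.52 kJ/s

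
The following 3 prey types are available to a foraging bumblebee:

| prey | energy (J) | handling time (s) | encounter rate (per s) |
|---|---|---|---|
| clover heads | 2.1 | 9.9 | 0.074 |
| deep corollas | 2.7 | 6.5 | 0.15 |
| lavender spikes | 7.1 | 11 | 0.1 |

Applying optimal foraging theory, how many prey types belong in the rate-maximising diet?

2

Rank by E/h (J/s): lavender spikes 0.645, deep corollas 0.415, clover heads 0.212. Include each in turn until the next type's E/h falls below the running intake rate.
Rate on top 1: 0.3381. deep corollas: 0.415 > 0.3381 → include.
Rate on top 2: 0.3626. clover heads: 0.212 < 0.3626 → exclude; stop.
Optimal diet: lavender spikes, deep corollas — 2 of 3 types.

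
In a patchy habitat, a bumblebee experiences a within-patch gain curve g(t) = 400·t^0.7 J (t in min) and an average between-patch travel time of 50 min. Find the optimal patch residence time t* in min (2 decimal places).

116.67 min

Maximise g(t)/(T+t): set derivative to zero → g'(t)(T+t) = g(t).
g'(t) = 0.7·400·t^-0.3. Setting 0.7·400·t^-0.3 = 400·t^0.7/(50+t) gives 0.7(50+t) = t, so 0.30·t = 0.7×50.
t* = 0.7×50/0.30 = 116.7 min.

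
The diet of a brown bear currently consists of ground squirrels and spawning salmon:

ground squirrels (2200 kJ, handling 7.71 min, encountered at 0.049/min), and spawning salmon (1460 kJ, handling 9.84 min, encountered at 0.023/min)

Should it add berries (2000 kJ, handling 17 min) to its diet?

Intake rate on the current diet: R = (0.049×2200 + 0.023×1460) / (1 + 0.049×7.71 + 0.023×9.84) = 141.4/1.604 = 88.14 kJ/min.
berries: E/h = 2000/17 = 117.6 kJ/min.
117.6 > 88.14, so adding berries raises the average — include it.

Yes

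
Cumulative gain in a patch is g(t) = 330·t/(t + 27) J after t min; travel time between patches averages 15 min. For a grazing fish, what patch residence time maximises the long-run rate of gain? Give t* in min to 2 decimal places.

20.12 min

Maximise g(t)/(T+t): set derivative to zero → g'(t)(T+t) = g(t).
g'(t) = 330·27/(t + 27)². Setting 330·27/(t+27)² = 330t/[(t+27)(15+t)] gives 27(15+t) = t(t+27), so t² = 27×15 = 405.
t* = √405 = 20.12 min.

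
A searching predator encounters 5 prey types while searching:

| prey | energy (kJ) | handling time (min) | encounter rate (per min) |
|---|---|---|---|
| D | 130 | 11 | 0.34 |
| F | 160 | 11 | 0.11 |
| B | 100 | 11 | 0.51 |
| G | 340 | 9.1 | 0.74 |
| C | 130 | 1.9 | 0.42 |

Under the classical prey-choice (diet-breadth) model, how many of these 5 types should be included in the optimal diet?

E/h in descending order: C 68.4, G 37.4, F 14.5, D 11.8, B 9.09 kJ/min. The optimal diet is the largest prefix of this list for which every included type satisfies E_i/h_i > R on the types above it.
Rate on top 1: 30.37. G: 37.4 > 30.37 → include.
Rate on top 2: 35.89. F: 14.5 < 35.89 → exclude; stop.
Optimal diet: C, G — 2 of 5 types.

2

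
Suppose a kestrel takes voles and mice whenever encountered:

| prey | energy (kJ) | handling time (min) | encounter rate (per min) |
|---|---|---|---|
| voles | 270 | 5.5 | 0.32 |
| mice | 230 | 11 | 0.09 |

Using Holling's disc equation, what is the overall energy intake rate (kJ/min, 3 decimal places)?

R = Σλ_iE_i / (1 + Σλ_ih_i)
Numerator: 0.32×270 + 0.09×230 = 107.1
Denominator: 1 + 0.32×5.5 + 0.09×11 = 3.75
R = 107.1/3.75 = 28.56 kJ/min

28.560 kJ/min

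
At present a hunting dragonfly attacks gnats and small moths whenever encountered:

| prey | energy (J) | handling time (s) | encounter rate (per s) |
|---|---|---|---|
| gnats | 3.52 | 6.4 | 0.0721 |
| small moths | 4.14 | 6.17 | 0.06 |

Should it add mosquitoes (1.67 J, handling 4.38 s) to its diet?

Yes

Intake rate on the current diet: R = (0.0721×3.52 + 0.06×4.14) / (1 + 0.0721×6.4 + 0.06×6.17) = 0.5022/1.832 = 0.2742 J/s.
Profitability of mosquitoes: 1.67/4.38 = 0.3813 J/s.
0.3813 > 0.2742, so adding mosquitoes raises the average — include it.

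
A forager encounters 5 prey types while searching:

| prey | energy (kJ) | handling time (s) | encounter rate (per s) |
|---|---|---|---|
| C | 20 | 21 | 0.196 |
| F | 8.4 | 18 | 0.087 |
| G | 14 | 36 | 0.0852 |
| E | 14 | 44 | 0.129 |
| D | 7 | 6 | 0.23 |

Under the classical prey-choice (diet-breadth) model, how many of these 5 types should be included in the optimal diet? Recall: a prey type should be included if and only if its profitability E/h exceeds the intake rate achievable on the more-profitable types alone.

E/h in descending order: D 1.17, C 0.952, F 0.467, G 0.389, E 0.318 kJ/s. The optimal diet is the largest prefix of this list for which every included type satisfies E_i/h_i > R on the types above it.
Rate on top 1: 0.6765. C: 0.952 > 0.6765 → include.
Rate on top 2: 0.8513. F: 0.467 < 0.8513 → exclude; stop.
Optimal diet: D, C — 2 of 5 types.

2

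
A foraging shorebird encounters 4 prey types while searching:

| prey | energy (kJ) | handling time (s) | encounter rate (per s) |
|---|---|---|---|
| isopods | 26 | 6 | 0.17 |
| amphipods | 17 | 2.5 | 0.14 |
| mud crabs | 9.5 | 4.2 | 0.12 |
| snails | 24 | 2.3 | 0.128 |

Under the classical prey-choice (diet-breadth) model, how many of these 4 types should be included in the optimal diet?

Rank by E/h (kJ/s): snails 10.4, amphipods 6.8, isopods 4.33, mud crabs 2.26. Include each in turn until the next type's E/h falls below the running intake rate.
Rate on top 1: 2.373. amphipods: 6.8 > 2.373 → include.
Rate on top 2: 3.315. isopods: 4.33 > 3.315 → include.
Rate on top 3: 3.705. mud crabs: 2.26 < 3.705 → exclude; stop.
Optimal diet: snails, amphipods, isopods — 3 of 4 types.

3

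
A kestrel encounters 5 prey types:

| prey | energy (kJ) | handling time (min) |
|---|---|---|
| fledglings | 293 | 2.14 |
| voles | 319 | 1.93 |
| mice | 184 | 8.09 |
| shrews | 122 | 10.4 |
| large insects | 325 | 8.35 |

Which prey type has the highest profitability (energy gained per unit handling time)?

voles

Profitability E/h (kJ/min): fledglings = 293/2.14 = 137, voles = 319/1.93 = 165, mice = 184/8.09 = 22.7, shrews = 122/10.4 = 11.7, large insects = 325/8.35 = 38.9.
Ranked: voles > fledglings > large insects > mice > shrews.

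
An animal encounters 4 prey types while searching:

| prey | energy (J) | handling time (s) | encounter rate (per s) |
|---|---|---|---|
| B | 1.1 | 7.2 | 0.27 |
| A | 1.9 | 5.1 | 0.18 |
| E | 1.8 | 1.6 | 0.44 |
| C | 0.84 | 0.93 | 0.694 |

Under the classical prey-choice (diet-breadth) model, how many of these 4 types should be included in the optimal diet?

2

E/h in descending order: E 1.12, C 0.903, A 0.373, B 0.153 J/s. The optimal diet is the largest prefix of this list for which every included type satisfies E_i/h_i > R on the types above it.
Rate on top 1: 0.4648. C: 0.903 > 0.4648 → include.
Rate on top 2: 0.5852. A: 0.373 < 0.5852 → exclude; stop.
Optimal diet: E, C — 2 of 4 types.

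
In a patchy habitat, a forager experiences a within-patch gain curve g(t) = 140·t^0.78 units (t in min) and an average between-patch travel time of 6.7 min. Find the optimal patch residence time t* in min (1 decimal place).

Optimal t* satisfies g'(t*) = g(t*)/(T + t*).
g'(t) = 0.78·140·t^-0.22. Setting 0.78·140·t^-0.22 = 140·t^0.78/(6.7+t) gives 0.78(6.7+t) = t, so 0.22·t = 0.78×6.7.
t* = 0.78×6.7/0.22 = 23.75 min.

23.8 min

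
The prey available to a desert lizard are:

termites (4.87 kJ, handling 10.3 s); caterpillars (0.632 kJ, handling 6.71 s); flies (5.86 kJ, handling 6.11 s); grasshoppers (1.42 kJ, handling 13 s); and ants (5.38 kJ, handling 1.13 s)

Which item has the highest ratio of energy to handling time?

ants

Profitability E/h (kJ/s): termites = 4.87/10.3 = 0.473, caterpillars = 0.632/6.71 = 0.0942, flies = 5.86/6.11 = 0.959, grasshoppers = 1.42/13 = 0.109, ants = 5.38/1.13 = 4.76.
Ranked: ants > flies > termites > grasshoppers > caterpillars.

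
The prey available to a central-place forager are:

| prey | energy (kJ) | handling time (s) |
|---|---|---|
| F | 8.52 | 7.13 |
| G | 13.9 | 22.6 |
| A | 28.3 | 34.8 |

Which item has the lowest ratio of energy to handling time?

G

Profitability E/h (kJ/s): F = 8.52/7.13 = 1.19, G = 13.9/22.6 = 0.615, A = 28.3/34.8 = 0.813.
Ranked: F > A > G.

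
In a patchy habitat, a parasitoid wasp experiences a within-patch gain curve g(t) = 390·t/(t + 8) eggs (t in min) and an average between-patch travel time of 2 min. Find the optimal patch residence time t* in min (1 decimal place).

Optimal t* satisfies g'(t*) = g(t*)/(T + t*).
g'(t) = 390·8/(t + 8)². Setting 390·8/(t+8)² = 390t/[(t+8)(2+t)] gives 8(2+t) = t(t+8), so t² = 8×2 = 16.
t* = √16 = 4 min.

4.0 min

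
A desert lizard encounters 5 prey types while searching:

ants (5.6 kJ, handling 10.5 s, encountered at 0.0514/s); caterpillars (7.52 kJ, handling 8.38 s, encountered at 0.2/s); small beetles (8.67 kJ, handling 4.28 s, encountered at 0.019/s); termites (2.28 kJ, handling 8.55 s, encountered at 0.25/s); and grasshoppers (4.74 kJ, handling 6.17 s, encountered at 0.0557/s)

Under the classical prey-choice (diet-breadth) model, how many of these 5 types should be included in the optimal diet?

3

Profitabilities (E/h, kJ/s): small beetles 2.03, caterpillars 0.897, grasshoppers 0.768, ants 0.533, termites 0.267. Add prey in this order while the next type's profitability exceeds the intake rate on those already taken.
Rate on top 1: 0.1523. caterpillars: 0.897 > 0.1523 → include.
Rate on top 2: 0.6052. grasshoppers: 0.768 > 0.6052 → include.
Rate on top 3: 0.6233. ants: 0.533 < 0.6233 → exclude; stop.
Optimal diet: small beetles, caterpillars, grasshoppers — 3 of 5 types.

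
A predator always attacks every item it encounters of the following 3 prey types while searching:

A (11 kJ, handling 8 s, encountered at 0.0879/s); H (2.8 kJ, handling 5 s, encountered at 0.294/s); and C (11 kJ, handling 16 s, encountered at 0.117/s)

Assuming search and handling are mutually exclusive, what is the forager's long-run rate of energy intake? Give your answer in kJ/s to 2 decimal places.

Energy encountered per unit search time: 0.0879×11 + 0.294×2.8 + 0.117×11 = 3.077 kJ/s.
Handling time per unit search time: 0.0879×8 + 0.294×5 + 0.117×16 = 4.045.
Rate = 3.077/(1 + 4.045) = 0.6099 kJ/s.

0.61 kJ/s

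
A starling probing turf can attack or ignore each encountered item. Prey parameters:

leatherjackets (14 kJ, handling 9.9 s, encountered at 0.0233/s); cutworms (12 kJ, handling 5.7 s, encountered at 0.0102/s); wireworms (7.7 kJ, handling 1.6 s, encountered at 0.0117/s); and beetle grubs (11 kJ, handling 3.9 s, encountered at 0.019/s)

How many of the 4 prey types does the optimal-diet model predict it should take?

4

Profitabilities (E/h, kJ/s): wireworms 4.81, beetle grubs 2.82, cutworms 2.11, leatherjackets 1.41. Add prey in this order while the next type's profitability exceeds the intake rate on those already taken.
Rate on top 1: 0.08843. beetle grubs: 2.82 > 0.08843 → include.
Rate on top 2: 0.2737. cutworms: 2.11 > 0.2737 → include.
Rate on top 3: 0.3662. leatherjackets: 1.41 > 0.3662 → include.
Optimal diet: wireworms, beetle grubs, cutworms, leatherjackets — 4 of 4 types.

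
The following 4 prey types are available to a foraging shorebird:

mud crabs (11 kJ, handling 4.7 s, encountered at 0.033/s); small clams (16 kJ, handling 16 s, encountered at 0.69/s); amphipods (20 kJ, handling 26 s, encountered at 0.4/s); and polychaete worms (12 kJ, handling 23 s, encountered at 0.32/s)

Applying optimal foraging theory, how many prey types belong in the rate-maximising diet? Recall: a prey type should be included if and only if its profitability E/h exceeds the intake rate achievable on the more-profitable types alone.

Profitabilities (E/h, kJ/s): mud crabs 2.34, small clams 1, amphipods 0.769, polychaete worms 0.522. Add prey in this order while the next type's profitability exceeds the intake rate on those already taken.
Rate on top 1: 0.3143. small clams: 1 > 0.3143 → include.
Rate on top 2: 0.935. amphipods: 0.769 < 0.935 → exclude; stop.
Optimal diet: mud crabs, small clams — 2 of 4 types.

2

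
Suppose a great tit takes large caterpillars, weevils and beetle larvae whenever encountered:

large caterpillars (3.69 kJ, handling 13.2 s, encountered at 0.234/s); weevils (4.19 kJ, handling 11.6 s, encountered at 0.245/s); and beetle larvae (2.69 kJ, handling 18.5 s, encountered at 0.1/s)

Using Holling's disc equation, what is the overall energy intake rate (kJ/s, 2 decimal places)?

Energy encountered per unit search time: 0.234×3.69 + 0.245×4.19 + 0.1×2.69 = 2.159 kJ/s.
Handling time per unit search time: 0.234×13.2 + 0.245×11.6 + 0.1×18.5 = 7.781.
Rate = 2.159/(1 + 7.781) = 0.2459 kJ/s.

0.25 kJ/s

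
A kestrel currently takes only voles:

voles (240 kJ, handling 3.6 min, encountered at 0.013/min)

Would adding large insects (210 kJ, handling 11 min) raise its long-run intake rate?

Yes

Current rate: (0.013×240)/(1 + 0.013×3.6) = 2.981 kJ/min.
large insects: E/h = 210/11 = 19.09 kJ/min.
Since 19.09 > R, including large insects increases the long-run rate.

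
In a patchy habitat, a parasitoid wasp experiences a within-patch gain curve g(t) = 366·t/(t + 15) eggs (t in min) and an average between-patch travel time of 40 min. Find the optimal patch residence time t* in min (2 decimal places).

24.49 min

Maximise g(t)/(T+t): set derivative to zero → g'(t)(T+t) = g(t).
g'(t) = 366·15/(t + 15)². Setting 366·15/(t+15)² = 366t/[(t+15)(40+t)] gives 15(40+t) = t(t+15), so t² = 15×40 = 600.
t* = √600 = 24.49 min.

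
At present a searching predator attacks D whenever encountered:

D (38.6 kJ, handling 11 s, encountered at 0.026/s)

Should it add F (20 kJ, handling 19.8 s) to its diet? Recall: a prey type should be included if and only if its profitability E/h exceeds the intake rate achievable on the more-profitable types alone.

Current rate: (0.026×38.6)/(1 + 0.026×11) = 0.7804 kJ/s.
F: E/h = 20/19.8 = 1.01 kJ/s.
Since 1.01 > R, including F increases the long-run rate.

Yes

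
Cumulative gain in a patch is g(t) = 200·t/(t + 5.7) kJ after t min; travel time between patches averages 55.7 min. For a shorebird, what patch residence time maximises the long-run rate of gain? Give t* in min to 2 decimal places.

Optimal t* satisfies g'(t*) = g(t*)/(T + t*).
g'(t) = 200·5.7/(t + 5.7)². Setting 200·5.7/(t+5.7)² = 200t/[(t+5.7)(55.7+t)] gives 5.7(55.7+t) = t(t+5.7), so t² = 5.7×55.7 = 317.5.
t* = √317.5 = 17.82 min.

17.82 min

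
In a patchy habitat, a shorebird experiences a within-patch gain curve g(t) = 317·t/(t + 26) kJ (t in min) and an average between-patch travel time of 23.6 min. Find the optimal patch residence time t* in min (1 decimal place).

24.8 min

Optimal t* satisfies g'(t*) = g(t*)/(T + t*).
g'(t) = 317·26/(t + 26)². Setting 317·26/(t+26)² = 317t/[(t+26)(23.6+t)] gives 26(23.6+t) = t(t+26), so t² = 26×23.6 = 613.6.
t* = √613.6 = 24.77 min.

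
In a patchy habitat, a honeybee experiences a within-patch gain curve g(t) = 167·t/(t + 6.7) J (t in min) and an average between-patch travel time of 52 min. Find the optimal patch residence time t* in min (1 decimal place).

18.7 min

Maximise g(t)/(T+t): set derivative to zero → g'(t)(T+t) = g(t).
g'(t) = 167·6.7/(t + 6.7)². Setting 167·6.7/(t+6.7)² = 167t/[(t+6.7)(52+t)] gives 6.7(52+t) = t(t+6.7), so t² = 6.7×52 = 348.4.
t* = √348.4 = 18.67 min.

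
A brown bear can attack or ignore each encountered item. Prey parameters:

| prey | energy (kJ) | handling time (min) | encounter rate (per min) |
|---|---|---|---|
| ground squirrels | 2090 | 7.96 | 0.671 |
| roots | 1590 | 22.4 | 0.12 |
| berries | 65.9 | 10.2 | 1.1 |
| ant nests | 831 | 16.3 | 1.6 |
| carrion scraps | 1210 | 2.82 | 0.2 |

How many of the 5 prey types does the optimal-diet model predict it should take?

2

Profitabilities (E/h, kJ/min): carrion scraps 429, ground squirrels 263, roots 71, ant nests 51, berries 6.46. Add prey in this order while the next type's profitability exceeds the intake rate on those already taken.
Rate on top 1: 154.7. ground squirrels: 263 > 154.7 → include.
Rate on top 2: 238.1. roots: 71 < 238.1 → exclude; stop.
Optimal diet: carrion scraps, ground squirrels — 2 of 5 types.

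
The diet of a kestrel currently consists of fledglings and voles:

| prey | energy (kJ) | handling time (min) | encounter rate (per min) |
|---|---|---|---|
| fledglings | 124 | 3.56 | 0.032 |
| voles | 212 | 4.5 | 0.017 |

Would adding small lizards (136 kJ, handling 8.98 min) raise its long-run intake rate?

Yes

Current rate: (0.032×124 + 0.017×212)/(1 + 0.032×3.56 + 0.017×4.5) = 6.361 kJ/min.
Profitability of small lizards: 136/8.98 = 15.14 kJ/min.
15.14 > 6.361, so adding small lizards raises the average — include it.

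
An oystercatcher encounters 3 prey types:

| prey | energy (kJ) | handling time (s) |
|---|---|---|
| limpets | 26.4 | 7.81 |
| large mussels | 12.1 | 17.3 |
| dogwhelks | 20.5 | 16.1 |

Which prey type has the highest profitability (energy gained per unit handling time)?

In descending order of E/h:
limpets: 26.4/7.81 = 3.38 kJ/s
dogwhelks: 20.5/16.1 = 1.27 kJ/s
large mussels: 12.1/17.3 = 0.699 kJ/s

limpets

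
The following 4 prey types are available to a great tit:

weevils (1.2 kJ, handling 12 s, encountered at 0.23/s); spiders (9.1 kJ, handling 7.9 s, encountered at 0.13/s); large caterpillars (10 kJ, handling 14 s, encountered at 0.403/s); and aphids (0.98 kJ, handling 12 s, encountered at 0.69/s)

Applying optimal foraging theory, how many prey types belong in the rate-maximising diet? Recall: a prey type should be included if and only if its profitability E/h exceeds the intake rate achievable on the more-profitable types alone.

Profitabilities (E/h, kJ/s): spiders 1.15, large caterpillars 0.714, weevils 0.1, aphids 0.0817. Add prey in this order while the next type's profitability exceeds the intake rate on those already taken.
Rate on top 1: 0.5836. large caterpillars: 0.714 > 0.5836 → include.
Rate on top 2: 0.6797. weevils: 0.1 < 0.6797 → exclude; stop.
Optimal diet: spiders, large caterpillars — 2 of 4 types.

2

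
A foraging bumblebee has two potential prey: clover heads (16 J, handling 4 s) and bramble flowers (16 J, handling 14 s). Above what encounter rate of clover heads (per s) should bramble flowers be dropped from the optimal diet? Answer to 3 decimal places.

The zero-one rule: include bramble flowers iff E₂/h₂ > λE₁/(1+λh₁). Equality gives the switch point.
λE₁h₂ = E₂ + λE₂h₁ ⇒ λ = E₂/(E₁h₂ − E₂h₁) = 16/(224 − 64) = 0.1 per s.

0.100 per s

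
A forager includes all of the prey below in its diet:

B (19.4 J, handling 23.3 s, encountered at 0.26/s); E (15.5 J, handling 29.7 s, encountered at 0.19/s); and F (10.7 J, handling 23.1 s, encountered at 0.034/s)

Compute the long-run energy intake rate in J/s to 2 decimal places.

0.62 J/s

R = Σλ_iE_i / (1 + Σλ_ih_i)
Numerator: 0.26×19.4 + 0.19×15.5 + 0.034×10.7 = 8.353
Denominator: 1 + 0.26×23.3 + 0.19×29.7 + 0.034×23.1 = 13.49
R = 8.353/13.49 = 0.6193 J/s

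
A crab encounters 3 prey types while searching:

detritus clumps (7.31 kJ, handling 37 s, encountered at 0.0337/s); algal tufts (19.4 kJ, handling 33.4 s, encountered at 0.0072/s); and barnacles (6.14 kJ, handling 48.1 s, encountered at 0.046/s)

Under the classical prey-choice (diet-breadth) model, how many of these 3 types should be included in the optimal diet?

2

E/h in descending order: algal tufts 0.581, detritus clumps 0.198, barnacles 0.128 kJ/s. The optimal diet is the largest prefix of this list for which every included type satisfies E_i/h_i > R on the types above it.
Rate on top 1: 0.1126. detritus clumps: 0.198 > 0.1126 → include.
Rate on top 2: 0.1552. barnacles: 0.128 < 0.1552 → exclude; stop.
Optimal diet: algal tufts, detritus clumps — 2 of 3 types.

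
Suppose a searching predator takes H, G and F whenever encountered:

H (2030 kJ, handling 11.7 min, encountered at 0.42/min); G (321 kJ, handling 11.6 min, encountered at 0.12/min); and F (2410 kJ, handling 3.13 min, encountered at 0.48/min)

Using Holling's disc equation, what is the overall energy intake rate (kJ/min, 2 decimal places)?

R = (0.42×2030 + 0.12×321 + 0.48×2410) / (1 + 0.42×11.7 + 0.12×11.6 + 0.48×3.13) = 2048/8.808 = 232.5 kJ/min.

232.50 kJ/min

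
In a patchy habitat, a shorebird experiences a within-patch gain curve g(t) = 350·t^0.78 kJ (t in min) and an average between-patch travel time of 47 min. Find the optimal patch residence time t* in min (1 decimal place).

166.6 min

Optimal t* satisfies g'(t*) = g(t*)/(T + t*).
g'(t) = 0.78·350·t^-0.22. Setting 0.78·350·t^-0.22 = 350·t^0.78/(47+t) gives 0.78(47+t) = t, so 0.22·t = 0.78×47.
t* = 0.78×47/0.22 = 166.6 min.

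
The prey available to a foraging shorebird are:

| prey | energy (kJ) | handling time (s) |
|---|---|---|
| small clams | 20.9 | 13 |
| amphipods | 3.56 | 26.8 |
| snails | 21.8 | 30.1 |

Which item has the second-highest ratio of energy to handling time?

snails

In descending order of E/h:
small clams: 20.9/13 = 1.61 kJ/s
snails: 21.8/30.1 = 0.724 kJ/s
amphipods: 3.56/26.8 = 0.133 kJ/s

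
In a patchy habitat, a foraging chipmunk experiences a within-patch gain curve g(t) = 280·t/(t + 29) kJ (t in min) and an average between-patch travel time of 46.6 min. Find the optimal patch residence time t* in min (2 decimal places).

36.76 min

By the marginal value theorem, leave when the instantaneous gain rate g'(t) equals the habitat-wide average g(t)/(T + t).
g'(t) = 280·29/(t + 29)². Setting 280·29/(t+29)² = 280t/[(t+29)(46.6+t)] gives 29(46.6+t) = t(t+29), so t² = 29×46.6 = 1351.
t* = √1351 = 36.76 min.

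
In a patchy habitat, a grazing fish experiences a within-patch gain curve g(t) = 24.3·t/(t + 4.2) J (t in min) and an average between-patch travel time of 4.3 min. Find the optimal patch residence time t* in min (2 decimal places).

4.25 min

Maximise g(t)/(T+t): set derivative to zero → g'(t)(T+t) = g(t).
g'(t) = 24.3·4.2/(t + 4.2)². Setting 24.3·4.2/(t+4.2)² = 24.3t/[(t+4.2)(4.3+t)] gives 4.2(4.3+t) = t(t+4.2), so t² = 4.2×4.3 = 18.06.
t* = √18.06 = 4.25 min.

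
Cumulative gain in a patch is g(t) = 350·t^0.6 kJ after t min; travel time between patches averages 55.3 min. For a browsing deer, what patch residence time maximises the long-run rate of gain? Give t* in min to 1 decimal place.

Maximise g(t)/(T+t): set derivative to zero → g'(t)(T+t) = g(t).
g'(t) = 0.6·350·t^-0.4. Setting 0.6·350·t^-0.4 = 350·t^0.6/(55.3+t) gives 0.6(55.3+t) = t, so 0.40·t = 0.6×55.3.
t* = 0.6×55.3/0.40 = 82.95 min.

82.9 min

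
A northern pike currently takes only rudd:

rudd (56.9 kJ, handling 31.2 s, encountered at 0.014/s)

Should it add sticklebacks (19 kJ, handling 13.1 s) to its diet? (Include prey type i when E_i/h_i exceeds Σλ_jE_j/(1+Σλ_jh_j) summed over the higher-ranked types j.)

Yes

Current rate: (0.014×56.9)/(1 + 0.014×31.2) = 0.5544 kJ/s.
sticklebacks: E/h = 19/13.1 = 1.45 kJ/s.
1.45 > 0.5544, so adding sticklebacks raises the average — include it.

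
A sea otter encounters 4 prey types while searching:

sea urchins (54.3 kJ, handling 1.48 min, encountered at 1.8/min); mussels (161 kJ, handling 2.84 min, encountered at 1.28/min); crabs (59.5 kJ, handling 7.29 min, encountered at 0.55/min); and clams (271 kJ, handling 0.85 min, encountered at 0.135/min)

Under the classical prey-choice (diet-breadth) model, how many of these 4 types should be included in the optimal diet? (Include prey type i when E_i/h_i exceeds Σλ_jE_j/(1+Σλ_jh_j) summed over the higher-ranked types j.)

2

Profitabilities (E/h, kJ/min): clams 319, mussels 56.7, sea urchins 36.7, crabs 8.16. Add prey in this order while the next type's profitability exceeds the intake rate on those already taken.
Rate on top 1: 32.82. mussels: 56.7 > 32.82 → include.
Rate on top 2: 51.09. sea urchins: 36.7 < 51.09 → exclude; stop.
Optimal diet: clams, mussels — 2 of 4 types.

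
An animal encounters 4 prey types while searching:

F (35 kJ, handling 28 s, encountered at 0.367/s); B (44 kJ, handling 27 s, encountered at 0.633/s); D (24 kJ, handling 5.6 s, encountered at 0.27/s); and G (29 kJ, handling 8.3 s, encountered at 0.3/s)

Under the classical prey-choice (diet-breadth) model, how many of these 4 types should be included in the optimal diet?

2

Profitabilities (E/h, kJ/s): D 4.29, G 3.49, B 1.63, F 1.25. Add prey in this order while the next type's profitability exceeds the intake rate on those already taken.
Rate on top 1: 2.58. G: 3.49 > 2.58 → include.
Rate on top 2: 3.035. B: 1.63 < 3.035 → exclude; stop.
Optimal diet: D, G — 2 of 4 types.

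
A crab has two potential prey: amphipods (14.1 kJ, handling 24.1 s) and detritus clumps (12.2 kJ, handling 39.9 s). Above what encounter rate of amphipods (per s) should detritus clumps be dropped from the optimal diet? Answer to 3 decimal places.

Drop detritus clumps once their profitability E₂/h₂ falls below the rate achievable on amphipods alone: E₂/h₂ = λE₁/(1 + λh₁).
Solve for λ: λE₁h₂ = E₂(1 + λh₁) → λ(E₁h₂ − E₂h₁) = E₂ → λ = E₂/(E₁h₂ − E₂h₁).
λ = 12.2/(14.1×39.9 − 12.2×24.1) = 12.2/268.6 = 0.04543 per s.

0.045 per s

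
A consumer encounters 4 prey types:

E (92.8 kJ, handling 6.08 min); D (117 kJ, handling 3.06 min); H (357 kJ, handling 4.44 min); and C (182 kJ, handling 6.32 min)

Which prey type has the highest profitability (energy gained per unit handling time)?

Profitability E/h (kJ/min): E = 92.8/6.08 = 15.3, D = 117/3.06 = 38.2, H = 357/4.44 = 80.4, C = 182/6.32 = 28.8.
Ranked: H > D > C > E.

H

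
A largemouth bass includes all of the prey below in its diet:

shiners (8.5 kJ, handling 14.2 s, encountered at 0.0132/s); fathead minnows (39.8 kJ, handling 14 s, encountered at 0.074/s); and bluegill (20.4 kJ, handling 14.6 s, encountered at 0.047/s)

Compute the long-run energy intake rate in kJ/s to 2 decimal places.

R = Σλ_iE_i / (1 + Σλ_ih_i)
Numerator: 0.0132×8.5 + 0.074×39.8 + 0.047×20.4 = 4.016
Denominator: 1 + 0.0132×14.2 + 0.074×14 + 0.047×14.6 = 2.91
R = 4.016/2.91 = 1.38 kJ/s

1.38 kJ/s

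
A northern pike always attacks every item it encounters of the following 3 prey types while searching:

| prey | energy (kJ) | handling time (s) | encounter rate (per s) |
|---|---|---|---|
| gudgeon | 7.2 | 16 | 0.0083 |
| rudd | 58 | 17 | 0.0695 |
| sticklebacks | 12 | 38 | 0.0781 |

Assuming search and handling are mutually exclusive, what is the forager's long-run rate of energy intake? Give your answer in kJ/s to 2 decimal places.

R = Σλ_iE_i / (1 + Σλ_ih_i)
Numerator: 0.0083×7.2 + 0.0695×58 + 0.0781×12 = 5.028
Denominator: 1 + 0.0083×16 + 0.0695×17 + 0.0781×38 = 5.282
R = 5.028/5.282 = 0.9519 kJ/s

0.95 kJ/s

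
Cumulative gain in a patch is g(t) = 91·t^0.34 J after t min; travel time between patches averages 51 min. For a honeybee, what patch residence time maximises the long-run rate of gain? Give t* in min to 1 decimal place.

Optimal t* satisfies g'(t*) = g(t*)/(T + t*).
g'(t) = 0.34·91·t^-0.66. Setting 0.34·91·t^-0.66 = 91·t^0.34/(51+t) gives 0.34(51+t) = t, so 0.66·t = 0.34×51.
t* = 0.34×51/0.66 = 26.27 min.

26.3 min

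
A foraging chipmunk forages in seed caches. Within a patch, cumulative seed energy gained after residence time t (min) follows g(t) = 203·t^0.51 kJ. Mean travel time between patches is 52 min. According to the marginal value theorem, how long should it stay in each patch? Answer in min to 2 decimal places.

By the marginal value theorem, leave when the instantaneous gain rate g'(t) equals the habitat-wide average g(t)/(T + t).
g'(t) = 0.51·203·t^-0.49. Setting 0.51·203·t^-0.49 = 203·t^0.51/(52+t) gives 0.51(52+t) = t, so 0.49·t = 0.51×52.
t* = 0.51×52/0.49 = 54.12 min.

54.12 min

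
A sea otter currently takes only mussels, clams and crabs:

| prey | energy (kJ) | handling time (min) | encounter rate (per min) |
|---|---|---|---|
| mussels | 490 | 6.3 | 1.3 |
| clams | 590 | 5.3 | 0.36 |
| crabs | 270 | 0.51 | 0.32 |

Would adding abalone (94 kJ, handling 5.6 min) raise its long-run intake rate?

No

Current rate: (1.3×490 + 0.36×590 + 0.32×270)/(1 + 1.3×6.3 + 0.36×5.3 + 0.32×0.51) = 83.1 kJ/min.
abalone: E/h = 94/5.6 = 16.79 kJ/min.
16.79 < 83.1, so adding abalone would lower the average — exclude it.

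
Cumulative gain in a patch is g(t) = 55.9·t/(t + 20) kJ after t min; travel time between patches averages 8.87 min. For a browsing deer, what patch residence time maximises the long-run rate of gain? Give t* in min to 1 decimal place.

13.3 min

Optimal t* satisfies g'(t*) = g(t*)/(T + t*).
g'(t) = 55.9·20/(t + 20)². Setting 55.9·20/(t+20)² = 55.9t/[(t+20)(8.87+t)] gives 20(8.87+t) = t(t+20), so t² = 20×8.87 = 177.4.
t* = √177.4 = 13.32 min.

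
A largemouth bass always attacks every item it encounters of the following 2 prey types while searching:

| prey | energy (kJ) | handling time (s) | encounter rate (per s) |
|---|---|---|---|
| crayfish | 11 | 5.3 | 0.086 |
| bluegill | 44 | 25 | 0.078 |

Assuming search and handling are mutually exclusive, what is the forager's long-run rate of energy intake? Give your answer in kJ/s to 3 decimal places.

1.285 kJ/s

Energy encountered per unit search time: 0.086×11 + 0.078×44 = 4.378 kJ/s.
Handling time per unit search time: 0.086×5.3 + 0.078×25 = 2.406.
Rate = 4.378/(1 + 2.406) = 1.285 kJ/s.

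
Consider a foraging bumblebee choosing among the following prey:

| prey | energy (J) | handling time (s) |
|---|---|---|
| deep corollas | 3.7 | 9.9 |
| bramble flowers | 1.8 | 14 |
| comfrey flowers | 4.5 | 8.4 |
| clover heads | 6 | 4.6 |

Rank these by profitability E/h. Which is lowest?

Profitability E/h (J/s): deep corollas = 3.7/9.9 = 0.374, bramble flowers = 1.8/14 = 0.129, comfrey flowers = 4.5/8.4 = 0.536, clover heads = 6/4.6 = 1.3.
Ranked: clover heads > comfrey flowers > deep corollas > bramble flowers.

bramble flowers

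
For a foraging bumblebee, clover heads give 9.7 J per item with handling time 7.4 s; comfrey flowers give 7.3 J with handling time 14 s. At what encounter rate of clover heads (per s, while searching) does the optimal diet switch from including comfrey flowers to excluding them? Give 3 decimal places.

At the threshold, the rate on clover heads alone equals the profitability of comfrey flowers: λ·9.7/(1 + λ·7.4) = 7.3/14 = 0.5214.
Rearranging, λ(9.7 − 0.5214×7.4) = 0.5214, so λ = 0.5214/5.841 = 0.08926 per s.

0.089 per s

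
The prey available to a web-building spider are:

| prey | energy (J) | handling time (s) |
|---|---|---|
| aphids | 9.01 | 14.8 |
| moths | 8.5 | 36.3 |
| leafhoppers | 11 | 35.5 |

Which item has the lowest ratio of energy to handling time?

Profitability E/h (J/s): aphids = 9.01/14.8 = 0.609, moths = 8.5/36.3 = 0.234, leafhoppers = 11/35.5 = 0.31.
Ranked: aphids > leafhoppers > moths.

moths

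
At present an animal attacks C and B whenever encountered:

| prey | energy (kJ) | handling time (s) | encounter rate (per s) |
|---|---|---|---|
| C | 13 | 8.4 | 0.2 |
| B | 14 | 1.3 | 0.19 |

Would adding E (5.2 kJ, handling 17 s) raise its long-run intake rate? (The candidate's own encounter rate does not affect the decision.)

Current rate: (0.2×13 + 0.19×14)/(1 + 0.2×8.4 + 0.19×1.3) = 1.797 kJ/s.
E: E/h = 5.2/17 = 0.3059 kJ/s.
0.3059 < 1.797, so adding E would lower the average — exclude it.

No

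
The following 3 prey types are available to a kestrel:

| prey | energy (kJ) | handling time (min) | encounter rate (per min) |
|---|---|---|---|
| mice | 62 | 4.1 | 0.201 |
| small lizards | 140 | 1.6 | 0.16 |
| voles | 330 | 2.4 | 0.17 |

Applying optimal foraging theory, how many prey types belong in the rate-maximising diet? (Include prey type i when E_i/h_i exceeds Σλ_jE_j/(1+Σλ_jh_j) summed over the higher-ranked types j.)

2

Rank by E/h (kJ/min): voles 138, small lizards 87.5, mice 15.1. Include each in turn until the next type's E/h falls below the running intake rate.
Rate on top 1: 39.84. small lizards: 87.5 > 39.84 → include.
Rate on top 2: 47.18. mice: 15.1 < 47.18 → exclude; stop.
Optimal diet: voles, small lizards — 2 of 3 types.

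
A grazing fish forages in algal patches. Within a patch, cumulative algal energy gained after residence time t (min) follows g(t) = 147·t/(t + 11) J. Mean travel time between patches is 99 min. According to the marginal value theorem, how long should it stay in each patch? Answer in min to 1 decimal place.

33.0 min

By the marginal value theorem, leave when the instantaneous gain rate g'(t) equals the habitat-wide average g(t)/(T + t).
g'(t) = 147·11/(t + 11)². Setting 147·11/(t+11)² = 147t/[(t+11)(99+t)] gives 11(99+t) = t(t+11), so t² = 11×99 = 1089.
t* = √1089 = 33 min.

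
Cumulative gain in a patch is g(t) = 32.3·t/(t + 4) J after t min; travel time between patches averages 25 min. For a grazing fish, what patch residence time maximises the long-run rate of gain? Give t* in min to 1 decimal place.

10.0 min

Optimal t* satisfies g'(t*) = g(t*)/(T + t*).
g'(t) = 32.3·4/(t + 4)². Setting 32.3·4/(t+4)² = 32.3t/[(t+4)(25+t)] gives 4(25+t) = t(t+4), so t² = 4×25 = 100.
t* = √100 = 10 min.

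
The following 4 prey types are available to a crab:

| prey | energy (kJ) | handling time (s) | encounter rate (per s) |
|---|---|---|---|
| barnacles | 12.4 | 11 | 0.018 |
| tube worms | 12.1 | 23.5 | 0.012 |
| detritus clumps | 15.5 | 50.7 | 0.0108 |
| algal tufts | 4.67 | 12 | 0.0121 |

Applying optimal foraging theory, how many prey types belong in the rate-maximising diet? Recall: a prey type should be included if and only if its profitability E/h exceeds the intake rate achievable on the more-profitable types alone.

4

Profitabilities (E/h, kJ/s): barnacles 1.13, tube worms 0.515, algal tufts 0.389, detritus clumps 0.306. Add prey in this order while the next type's profitability exceeds the intake rate on those already taken.
Rate on top 1: 0.1863. tube worms: 0.515 > 0.1863 → include.
Rate on top 2: 0.2489. algal tufts: 0.389 > 0.2489 → include.
Rate on top 3: 0.2614. detritus clumps: 0.306 > 0.2614 → include.
Optimal diet: barnacles, tube worms, algal tufts, detritus clumps — 4 of 4 types.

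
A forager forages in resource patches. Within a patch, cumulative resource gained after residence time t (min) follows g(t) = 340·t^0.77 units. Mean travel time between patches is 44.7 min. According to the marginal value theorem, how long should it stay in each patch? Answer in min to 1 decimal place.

149.6 min

Optimal t* satisfies g'(t*) = g(t*)/(T + t*).
g'(t) = 0.77·340·t^-0.23. Setting 0.77·340·t^-0.23 = 340·t^0.77/(44.7+t) gives 0.77(44.7+t) = t, so 0.23·t = 0.77×44.7.
t* = 0.77×44.7/0.23 = 149.6 min.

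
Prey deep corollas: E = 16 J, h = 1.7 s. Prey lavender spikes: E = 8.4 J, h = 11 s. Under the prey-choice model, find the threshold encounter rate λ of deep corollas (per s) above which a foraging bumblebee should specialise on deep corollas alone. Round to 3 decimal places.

At the threshold, the rate on deep corollas alone equals the profitability of lavender spikes: λ·16/(1 + λ·1.7) = 8.4/11 = 0.7636.
Rearranging, λ(16 − 0.7636×1.7) = 0.7636, so λ = 0.7636/14.7 = 0.05194 per s.

0.052 per s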